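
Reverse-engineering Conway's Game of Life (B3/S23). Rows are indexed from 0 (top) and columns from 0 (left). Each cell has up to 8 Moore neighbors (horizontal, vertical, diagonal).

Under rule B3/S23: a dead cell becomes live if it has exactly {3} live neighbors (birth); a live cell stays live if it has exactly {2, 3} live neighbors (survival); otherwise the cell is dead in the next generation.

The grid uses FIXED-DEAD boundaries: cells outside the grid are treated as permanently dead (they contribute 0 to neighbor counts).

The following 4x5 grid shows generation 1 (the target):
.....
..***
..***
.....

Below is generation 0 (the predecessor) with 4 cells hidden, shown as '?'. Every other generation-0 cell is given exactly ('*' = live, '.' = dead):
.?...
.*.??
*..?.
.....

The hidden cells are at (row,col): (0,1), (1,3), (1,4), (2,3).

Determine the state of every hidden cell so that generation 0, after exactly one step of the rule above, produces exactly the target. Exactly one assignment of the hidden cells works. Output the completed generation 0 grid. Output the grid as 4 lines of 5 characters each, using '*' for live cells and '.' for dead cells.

Answer: .....
.*.**
*..*.
.....

Derivation:
Hidden generation-0 cells (in order): (0,1), (1,3), (1,4), (2,3).
A hidden cell only influences target cells in its own 3x3 neighborhood. Try each of the 2^4 = 16 assignments, step the completed generation 0 forward once under B3/S23, and compare with the target:
  (0,1)=. (1,3)=. (1,4)=. (2,3)=. -> step gives (1,2)='.' but target has '*' -> reject
  (0,1)=. (1,3)=. (1,4)=. (2,3)=* -> step gives (1,2)='.' but target has '*' -> reject
  (0,1)=. (1,3)=. (1,4)=* (2,3)=. -> step gives (1,2)='.' but target has '*' -> reject
  (0,1)=. (1,3)=. (1,4)=* (2,3)=* -> step gives (1,2)='.' but target has '*' -> reject
  (0,1)=. (1,3)=* (1,4)=. (2,3)=. -> step gives (1,2)='.' but target has '*' -> reject
  (0,1)=. (1,3)=* (1,4)=. (2,3)=* -> step gives (1,3)='.' but target has '*' -> reject
  (0,1)=. (1,3)=* (1,4)=* (2,3)=. -> step gives (1,2)='.' but target has '*' -> reject
  (0,1)=. (1,3)=* (1,4)=* (2,3)=* -> step reproduces the target at every cell -> ACCEPT
  (0,1)=* (1,3)=. (1,4)=. (2,3)=. -> step gives (1,0)='*' but target has '.' -> reject
  (0,1)=* (1,3)=. (1,4)=. (2,3)=* -> step gives (1,0)='*' but target has '.' -> reject
  (0,1)=* (1,3)=. (1,4)=* (2,3)=. -> step gives (1,0)='*' but target has '.' -> reject
  (0,1)=* (1,3)=. (1,4)=* (2,3)=* -> step gives (1,0)='*' but target has '.' -> reject
  (0,1)=* (1,3)=* (1,4)=. (2,3)=. -> step gives (0,2)='*' but target has '.' -> reject
  (0,1)=* (1,3)=* (1,4)=. (2,3)=* -> step gives (0,2)='*' but target has '.' -> reject
  (0,1)=* (1,3)=* (1,4)=* (2,3)=. -> step gives (0,2)='*' but target has '.' -> reject
  (0,1)=* (1,3)=* (1,4)=* (2,3)=* -> step gives (0,2)='*' but target has '.' -> reject
Unique solution: (0,1)=dead, (1,3)=live, (1,4)=live, (2,3)=live.
Check: live-neighbor counts of every cell in the completed generation 0:
11222
21322
12323
11111
Applying B3/S23 to generation 0 with these counts gives:
.....
..***
..***
.....
which matches the target exactly.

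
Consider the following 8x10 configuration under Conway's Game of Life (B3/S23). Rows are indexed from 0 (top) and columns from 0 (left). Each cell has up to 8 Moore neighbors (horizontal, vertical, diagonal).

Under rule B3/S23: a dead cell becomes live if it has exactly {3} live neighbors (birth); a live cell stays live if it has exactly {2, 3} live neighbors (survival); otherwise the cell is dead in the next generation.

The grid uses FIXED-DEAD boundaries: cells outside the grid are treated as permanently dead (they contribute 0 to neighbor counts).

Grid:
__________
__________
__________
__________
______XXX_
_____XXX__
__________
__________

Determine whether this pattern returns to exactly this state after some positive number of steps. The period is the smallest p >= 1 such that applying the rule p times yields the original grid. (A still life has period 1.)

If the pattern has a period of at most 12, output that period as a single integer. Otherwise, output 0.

Simulating and comparing each generation to the original:
Gen 0 (original, given above): 6 live cells
Gen 1: 6 live cells, differs from original
Gen 2: 6 live cells, MATCHES original -> period = 2

Answer: 2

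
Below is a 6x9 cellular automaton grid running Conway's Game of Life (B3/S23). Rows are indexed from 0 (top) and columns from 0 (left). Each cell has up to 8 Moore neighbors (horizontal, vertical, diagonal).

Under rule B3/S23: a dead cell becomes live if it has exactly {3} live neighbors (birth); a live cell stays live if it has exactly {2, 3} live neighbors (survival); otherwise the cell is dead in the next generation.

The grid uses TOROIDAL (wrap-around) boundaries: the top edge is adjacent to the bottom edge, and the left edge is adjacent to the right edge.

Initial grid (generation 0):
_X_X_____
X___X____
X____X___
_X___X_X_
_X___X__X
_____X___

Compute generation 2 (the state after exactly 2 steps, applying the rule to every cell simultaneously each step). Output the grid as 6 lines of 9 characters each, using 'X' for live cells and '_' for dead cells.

Simulating step by step:
Generation 0 (given above): 13 live cells
Generation 1: 20 live cells
____X____
XX__X____
XX__XXX_X
_X__XX__X
X___XX___
X_X_X____
Generation 2: 20 live cells
(generation 2 grid is the final answer)

Answer: X___XX___
_X_XX___X
__XX__XXX
_X_X___XX
X_______X
_X__X____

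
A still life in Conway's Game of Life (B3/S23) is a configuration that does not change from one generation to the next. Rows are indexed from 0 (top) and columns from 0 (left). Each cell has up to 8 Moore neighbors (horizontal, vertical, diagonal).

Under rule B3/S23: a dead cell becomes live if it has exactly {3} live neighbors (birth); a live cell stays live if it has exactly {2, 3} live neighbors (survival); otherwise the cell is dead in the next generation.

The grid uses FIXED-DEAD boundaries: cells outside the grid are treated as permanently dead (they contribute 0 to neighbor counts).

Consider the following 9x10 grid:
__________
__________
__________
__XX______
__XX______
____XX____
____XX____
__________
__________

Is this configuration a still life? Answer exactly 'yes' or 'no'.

Answer: no

Derivation:
Compute generation 1 and compare to generation 0 (given above):
Generation 1:
__________
__________
__________
__XX______
__X_______
_____X____
____XX____
__________
__________
Cell (4,3) differs: gen0=1 vs gen1=0 -> NOT a still life.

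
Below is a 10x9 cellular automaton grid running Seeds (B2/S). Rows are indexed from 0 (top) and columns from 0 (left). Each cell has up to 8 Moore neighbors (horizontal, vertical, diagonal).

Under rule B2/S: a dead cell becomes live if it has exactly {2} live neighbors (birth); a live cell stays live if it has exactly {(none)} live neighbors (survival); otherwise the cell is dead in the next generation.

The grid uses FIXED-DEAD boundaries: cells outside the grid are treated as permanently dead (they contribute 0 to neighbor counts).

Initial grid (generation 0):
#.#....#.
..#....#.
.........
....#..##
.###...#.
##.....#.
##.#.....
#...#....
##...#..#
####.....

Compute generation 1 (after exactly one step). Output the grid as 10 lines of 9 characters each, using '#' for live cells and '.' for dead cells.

Answer: ...#..#.#
...#..#.#
...#..#..
.#....#..
....#....
....#.#.#
....#....
...#.#...
.........
....#....

Derivation:
Simulating step by step:
Generation 0 (given above): 28 live cells
Generation 1: 18 live cells
(generation 1 grid is the final answer)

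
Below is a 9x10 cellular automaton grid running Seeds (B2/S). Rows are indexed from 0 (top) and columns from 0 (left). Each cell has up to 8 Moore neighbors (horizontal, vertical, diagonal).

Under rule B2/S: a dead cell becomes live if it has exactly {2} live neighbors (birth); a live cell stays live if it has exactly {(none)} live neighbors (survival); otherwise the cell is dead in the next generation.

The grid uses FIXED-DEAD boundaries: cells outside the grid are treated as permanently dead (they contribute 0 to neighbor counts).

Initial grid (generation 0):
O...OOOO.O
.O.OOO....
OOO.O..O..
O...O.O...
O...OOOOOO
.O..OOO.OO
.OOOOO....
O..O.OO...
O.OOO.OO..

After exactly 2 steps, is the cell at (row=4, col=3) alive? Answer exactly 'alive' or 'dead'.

Answer: dead

Derivation:
Simulating step by step:
Generation 0 (given above): 46 live cells
Generation 1: 7 live cells
.OO.....O.
..........
..........
..O......O
..........
..........
........OO
..........
..........
Generation 2: 6 live cells
..........
.OO.......
..........
..........
..........
........OO
..........
........OO
..........

Cell (4,3) at generation 2: 0 -> dead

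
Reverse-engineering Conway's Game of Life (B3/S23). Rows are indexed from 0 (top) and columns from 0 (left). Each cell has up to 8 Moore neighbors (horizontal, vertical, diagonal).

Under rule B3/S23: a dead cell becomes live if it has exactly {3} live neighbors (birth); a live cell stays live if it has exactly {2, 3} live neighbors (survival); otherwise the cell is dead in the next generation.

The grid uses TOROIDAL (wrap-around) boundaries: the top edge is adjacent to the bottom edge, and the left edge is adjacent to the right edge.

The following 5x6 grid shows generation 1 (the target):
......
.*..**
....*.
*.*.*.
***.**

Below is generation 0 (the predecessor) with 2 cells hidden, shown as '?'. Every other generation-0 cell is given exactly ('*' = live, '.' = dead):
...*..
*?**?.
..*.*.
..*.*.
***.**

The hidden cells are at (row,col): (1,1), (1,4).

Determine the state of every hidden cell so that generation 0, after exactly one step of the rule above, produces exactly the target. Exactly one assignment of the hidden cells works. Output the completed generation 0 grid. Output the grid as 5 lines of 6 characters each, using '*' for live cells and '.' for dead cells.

Hidden generation-0 cells (in order): (1,1), (1,4).
A hidden cell only influences target cells in its own 3x3 neighborhood. Try each of the 2^2 = 4 assignments, step the completed generation 0 forward once under B3/S23, and compare with the target:
  (1,1)=. (1,4)=. -> step gives (1,2)='*' but target has '.' -> reject
  (1,1)=. (1,4)=* -> step gives (1,2)='*' but target has '.' -> reject
  (1,1)=* (1,4)=. -> step gives (1,5)='.' but target has '*' -> reject
  (1,1)=* (1,4)=* -> step reproduces the target at every cell -> ACCEPT
Unique solution: (1,1)=live, (1,4)=live.
Check: live-neighbor counts of every cell in the completed generation 0:
566555
134533
254734
353635
233533
Applying B3/S23 to generation 0 with these counts gives:
......
.*..**
....*.
*.*.*.
***.**
which matches the target exactly.

Answer: ...*..
*****.
..*.*.
..*.*.
***.**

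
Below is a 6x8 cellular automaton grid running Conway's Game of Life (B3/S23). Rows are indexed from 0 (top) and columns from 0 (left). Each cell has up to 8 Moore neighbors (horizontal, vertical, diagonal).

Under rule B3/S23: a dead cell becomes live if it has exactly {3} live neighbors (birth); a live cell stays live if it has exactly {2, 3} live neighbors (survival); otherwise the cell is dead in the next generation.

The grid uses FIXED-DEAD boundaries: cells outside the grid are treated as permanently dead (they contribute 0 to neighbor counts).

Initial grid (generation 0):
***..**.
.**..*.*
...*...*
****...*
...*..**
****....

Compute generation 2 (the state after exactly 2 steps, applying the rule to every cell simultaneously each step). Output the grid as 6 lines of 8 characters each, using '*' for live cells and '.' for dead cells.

Simulating step by step:
Generation 0 (given above): 23 live cells
Generation 1: 23 live cells
*.*..**.
*..***.*
*..**..*
.*.**..*
....*.**
.***....
Generation 2: 19 live cells
(generation 2 grid is the final answer)

Answer: .*.*.**.
*.*....*
**.....*
..*....*
.*..****
..**....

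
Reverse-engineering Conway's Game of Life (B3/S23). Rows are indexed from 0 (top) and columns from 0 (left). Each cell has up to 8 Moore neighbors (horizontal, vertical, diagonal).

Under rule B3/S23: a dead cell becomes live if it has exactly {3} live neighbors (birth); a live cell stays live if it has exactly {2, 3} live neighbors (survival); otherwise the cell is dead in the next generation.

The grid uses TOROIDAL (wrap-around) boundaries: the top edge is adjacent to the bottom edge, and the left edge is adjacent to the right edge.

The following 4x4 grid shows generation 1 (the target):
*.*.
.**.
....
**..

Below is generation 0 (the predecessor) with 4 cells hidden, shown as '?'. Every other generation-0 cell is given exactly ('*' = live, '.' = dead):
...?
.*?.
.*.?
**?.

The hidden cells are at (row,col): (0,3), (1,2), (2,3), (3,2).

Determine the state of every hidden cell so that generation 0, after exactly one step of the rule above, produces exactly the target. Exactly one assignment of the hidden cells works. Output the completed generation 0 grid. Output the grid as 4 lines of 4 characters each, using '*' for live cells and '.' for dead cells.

Hidden generation-0 cells (in order): (0,3), (1,2), (2,3), (3,2).
A hidden cell only influences target cells in its own 3x3 neighborhood. Try each of the 2^4 = 16 assignments, step the completed generation 0 forward once under B3/S23, and compare with the target:
  (0,3)=. (1,2)=. (2,3)=. (3,2)=. -> step gives (0,1)='*' but target has '.' -> reject
  (0,3)=. (1,2)=. (2,3)=. (3,2)=* -> step gives (1,1)='.' but target has '*' -> reject
  (0,3)=. (1,2)=. (2,3)=* (3,2)=. -> step gives (0,1)='*' but target has '.' -> reject
  (0,3)=. (1,2)=. (2,3)=* (3,2)=* -> step gives (1,0)='*' but target has '.' -> reject
  (0,3)=. (1,2)=* (2,3)=. (3,2)=. -> step reproduces the target at every cell -> ACCEPT
  (0,3)=. (1,2)=* (2,3)=. (3,2)=* -> step gives (0,2)='.' but target has '*' -> reject
  (0,3)=. (1,2)=* (2,3)=* (3,2)=. -> step gives (1,0)='*' but target has '.' -> reject
  (0,3)=. (1,2)=* (2,3)=* (3,2)=* -> step gives (0,2)='.' but target has '*' -> reject
  (0,3)=* (1,2)=. (2,3)=. (3,2)=. -> step gives (0,0)='.' but target has '*' -> reject
  (0,3)=* (1,2)=. (2,3)=. (3,2)=* -> step gives (0,0)='.' but target has '*' -> reject
  (0,3)=* (1,2)=. (2,3)=* (3,2)=. -> step gives (0,0)='.' but target has '*' -> reject
  (0,3)=* (1,2)=. (2,3)=* (3,2)=* -> step gives (0,0)='.' but target has '*' -> reject
  (0,3)=* (1,2)=* (2,3)=. (3,2)=. -> step gives (0,0)='.' but target has '*' -> reject
  (0,3)=* (1,2)=* (2,3)=. (3,2)=* -> step gives (0,0)='.' but target has '*' -> reject
  (0,3)=* (1,2)=* (2,3)=* (3,2)=. -> step gives (0,0)='.' but target has '*' -> reject
  (0,3)=* (1,2)=* (2,3)=* (3,2)=* -> step gives (0,0)='.' but target has '*' -> reject
Unique solution: (0,3)=dead, (1,2)=live, (2,3)=dead, (3,2)=dead.
Check: live-neighbor counts of every cell in the completed generation 0:
3432
2221
4442
2221
Applying B3/S23 to generation 0 with these counts gives:
*.*.
.**.
....
**..
which matches the target exactly.

Answer: ....
.**.
.*..
**..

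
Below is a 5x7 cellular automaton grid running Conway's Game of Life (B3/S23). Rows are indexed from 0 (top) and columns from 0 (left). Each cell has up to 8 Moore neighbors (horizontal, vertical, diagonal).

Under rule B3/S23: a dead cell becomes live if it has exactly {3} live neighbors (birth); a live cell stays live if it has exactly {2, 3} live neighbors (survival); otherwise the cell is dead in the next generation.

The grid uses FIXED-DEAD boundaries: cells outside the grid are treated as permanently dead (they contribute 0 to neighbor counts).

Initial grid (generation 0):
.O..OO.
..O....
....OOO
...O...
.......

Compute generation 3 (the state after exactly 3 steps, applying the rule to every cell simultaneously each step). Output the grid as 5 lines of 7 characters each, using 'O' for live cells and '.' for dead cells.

Answer: .......
....O..
..OO.OO
....O..
.......

Derivation:
Simulating step by step:
Generation 0 (given above): 8 live cells
Generation 1: 7 live cells
.......
...O..O
...OOO.
....OO.
.......
Generation 2: 6 live cells
.......
...O.O.
...O..O
...O.O.
.......
Generation 3: 6 live cells
(generation 3 grid is the final answer)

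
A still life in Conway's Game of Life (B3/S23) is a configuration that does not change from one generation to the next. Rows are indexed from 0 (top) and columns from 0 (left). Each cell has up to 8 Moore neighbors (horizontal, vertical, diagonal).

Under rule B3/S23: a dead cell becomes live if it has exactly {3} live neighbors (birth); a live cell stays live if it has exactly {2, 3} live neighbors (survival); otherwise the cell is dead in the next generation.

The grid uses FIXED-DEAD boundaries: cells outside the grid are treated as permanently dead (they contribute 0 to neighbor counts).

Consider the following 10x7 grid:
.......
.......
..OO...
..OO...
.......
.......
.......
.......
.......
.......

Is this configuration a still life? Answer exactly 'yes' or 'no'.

Compute generation 1 and compare to generation 0 (given above):
Generation 1:
.......
.......
..OO...
..OO...
.......
.......
.......
.......
.......
.......
The grids are IDENTICAL -> still life.

Answer: yes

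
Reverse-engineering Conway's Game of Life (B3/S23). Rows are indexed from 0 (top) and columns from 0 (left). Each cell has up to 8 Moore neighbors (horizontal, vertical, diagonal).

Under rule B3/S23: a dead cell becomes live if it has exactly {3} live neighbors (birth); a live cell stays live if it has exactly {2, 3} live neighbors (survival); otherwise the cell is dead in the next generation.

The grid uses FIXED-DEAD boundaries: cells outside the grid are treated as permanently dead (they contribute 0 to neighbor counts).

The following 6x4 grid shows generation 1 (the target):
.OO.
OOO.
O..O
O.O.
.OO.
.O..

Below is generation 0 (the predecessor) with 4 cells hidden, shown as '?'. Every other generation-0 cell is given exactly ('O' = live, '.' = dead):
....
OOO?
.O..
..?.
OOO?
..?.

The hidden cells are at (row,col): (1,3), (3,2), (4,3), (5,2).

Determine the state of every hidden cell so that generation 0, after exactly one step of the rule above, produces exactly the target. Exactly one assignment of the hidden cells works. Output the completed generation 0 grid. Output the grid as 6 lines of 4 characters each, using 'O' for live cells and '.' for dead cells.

Hidden generation-0 cells (in order): (1,3), (3,2), (4,3), (5,2).
A hidden cell only influences target cells in its own 3x3 neighborhood. Try each of the 2^4 = 16 assignments, step the completed generation 0 forward once under B3/S23, and compare with the target:
  (1,3)=. (3,2)=. (4,3)=. (5,2)=. -> step gives (0,2)='.' but target has 'O' -> reject
  (1,3)=. (3,2)=. (4,3)=. (5,2)=O -> step gives (0,2)='.' but target has 'O' -> reject
  (1,3)=. (3,2)=. (4,3)=O (5,2)=. -> step gives (0,2)='.' but target has 'O' -> reject
  (1,3)=. (3,2)=. (4,3)=O (5,2)=O -> step gives (0,2)='.' but target has 'O' -> reject
  (1,3)=. (3,2)=O (4,3)=. (5,2)=. -> step gives (0,2)='.' but target has 'O' -> reject
  (1,3)=. (3,2)=O (4,3)=. (5,2)=O -> step gives (0,2)='.' but target has 'O' -> reject
  (1,3)=. (3,2)=O (4,3)=O (5,2)=. -> step gives (0,2)='.' but target has 'O' -> reject
  (1,3)=. (3,2)=O (4,3)=O (5,2)=O -> step gives (0,2)='.' but target has 'O' -> reject
  (1,3)=O (3,2)=. (4,3)=. (5,2)=. -> step gives (2,1)='O' but target has '.' -> reject
  (1,3)=O (3,2)=. (4,3)=. (5,2)=O -> step gives (2,1)='O' but target has '.' -> reject
  (1,3)=O (3,2)=. (4,3)=O (5,2)=. -> step gives (2,1)='O' but target has '.' -> reject
  (1,3)=O (3,2)=. (4,3)=O (5,2)=O -> step gives (2,1)='O' but target has '.' -> reject
  (1,3)=O (3,2)=O (4,3)=. (5,2)=. -> step reproduces the target at every cell -> ACCEPT
  (1,3)=O (3,2)=O (4,3)=. (5,2)=O -> step gives (4,1)='.' but target has 'O' -> reject
  (1,3)=O (3,2)=O (4,3)=O (5,2)=. -> step gives (3,2)='.' but target has 'O' -> reject
  (1,3)=O (3,2)=O (4,3)=O (5,2)=O -> step gives (3,2)='.' but target has 'O' -> reject
Unique solution: (1,3)=live, (3,2)=live, (4,3)=dead, (5,2)=dead.
Check: live-neighbor counts of every cell in the completed generation 0:
2332
2331
3453
3532
1322
2321
Applying B3/S23 to generation 0 with these counts gives:
.OO.
OOO.
O..O
O.O.
.OO.
.O..
which matches the target exactly.

Answer: ....
OOOO
.O..
..O.
OOO.
....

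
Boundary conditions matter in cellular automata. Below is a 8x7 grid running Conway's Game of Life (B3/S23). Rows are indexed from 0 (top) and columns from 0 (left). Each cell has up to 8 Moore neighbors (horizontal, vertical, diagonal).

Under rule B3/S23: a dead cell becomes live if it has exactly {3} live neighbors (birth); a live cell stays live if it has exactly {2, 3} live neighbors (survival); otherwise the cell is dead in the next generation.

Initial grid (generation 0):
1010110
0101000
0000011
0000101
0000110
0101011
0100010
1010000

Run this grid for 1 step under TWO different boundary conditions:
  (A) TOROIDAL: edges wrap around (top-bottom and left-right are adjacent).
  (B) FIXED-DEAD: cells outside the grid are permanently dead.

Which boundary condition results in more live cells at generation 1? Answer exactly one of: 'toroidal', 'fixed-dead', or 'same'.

Answer: toroidal

Derivation:
Under TOROIDAL boundary, generation 1:
1010101
1111000
1000111
0000101
1001000
1010001
0100110
1011110
Population = 27

Under FIXED-DEAD boundary, generation 1:
0111100
0111001
0000111
0000101
0001000
0010001
1100111
0100000
Population = 22

Comparison: toroidal=27, fixed-dead=22 -> toroidal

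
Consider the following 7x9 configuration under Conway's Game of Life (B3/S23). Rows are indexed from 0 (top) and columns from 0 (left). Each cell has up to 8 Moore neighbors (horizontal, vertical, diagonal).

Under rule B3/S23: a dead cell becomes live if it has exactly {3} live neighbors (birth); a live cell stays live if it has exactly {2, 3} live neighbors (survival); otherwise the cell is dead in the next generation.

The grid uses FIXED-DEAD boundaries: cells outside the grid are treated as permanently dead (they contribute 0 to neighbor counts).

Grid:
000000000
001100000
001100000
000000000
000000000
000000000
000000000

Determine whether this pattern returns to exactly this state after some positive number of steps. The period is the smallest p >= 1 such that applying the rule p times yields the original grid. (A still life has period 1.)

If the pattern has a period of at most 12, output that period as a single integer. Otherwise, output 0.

Answer: 1

Derivation:
Simulating and comparing each generation to the original:
Gen 0 (original, given above): 4 live cells
Gen 1: 4 live cells, MATCHES original -> period = 1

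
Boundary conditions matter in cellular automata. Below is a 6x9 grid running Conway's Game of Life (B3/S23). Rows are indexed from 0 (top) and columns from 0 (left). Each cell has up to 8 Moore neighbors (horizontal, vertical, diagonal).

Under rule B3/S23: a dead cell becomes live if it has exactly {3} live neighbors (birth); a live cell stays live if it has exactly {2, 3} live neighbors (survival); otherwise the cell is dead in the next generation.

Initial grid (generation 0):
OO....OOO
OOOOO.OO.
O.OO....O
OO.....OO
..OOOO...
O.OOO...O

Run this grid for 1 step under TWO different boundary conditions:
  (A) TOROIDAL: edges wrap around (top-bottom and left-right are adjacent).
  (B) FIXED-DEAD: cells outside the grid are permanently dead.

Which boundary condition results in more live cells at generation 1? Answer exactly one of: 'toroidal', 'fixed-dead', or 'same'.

Under TOROIDAL boundary, generation 1:
......O..
....OOO..
....O.O..
.......O.
.....O.O.
......O..
Population = 10

Under FIXED-DEAD boundary, generation 1:
O..O.OO.O
....OOO..
....O.O.O
O......OO
O....O.OO
.OO..O...
Population = 21

Comparison: toroidal=10, fixed-dead=21 -> fixed-dead

Answer: fixed-dead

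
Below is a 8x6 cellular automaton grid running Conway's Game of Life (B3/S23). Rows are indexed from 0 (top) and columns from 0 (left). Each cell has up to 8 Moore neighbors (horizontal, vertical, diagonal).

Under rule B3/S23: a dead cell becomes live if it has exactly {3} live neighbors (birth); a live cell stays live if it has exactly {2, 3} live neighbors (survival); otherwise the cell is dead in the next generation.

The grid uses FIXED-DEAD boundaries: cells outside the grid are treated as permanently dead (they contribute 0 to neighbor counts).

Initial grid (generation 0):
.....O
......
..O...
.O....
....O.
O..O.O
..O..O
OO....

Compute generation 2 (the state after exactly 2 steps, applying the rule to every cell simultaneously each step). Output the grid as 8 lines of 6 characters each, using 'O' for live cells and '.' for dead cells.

Answer: ......
......
......
......
....O.
...O.O
.OOOO.
.O....

Derivation:
Simulating step by step:
Generation 0 (given above): 11 live cells
Generation 1: 7 live cells
......
......
......
......
....O.
...O.O
O.O.O.
.O....
Generation 2: 8 live cells
(generation 2 grid is the final answer)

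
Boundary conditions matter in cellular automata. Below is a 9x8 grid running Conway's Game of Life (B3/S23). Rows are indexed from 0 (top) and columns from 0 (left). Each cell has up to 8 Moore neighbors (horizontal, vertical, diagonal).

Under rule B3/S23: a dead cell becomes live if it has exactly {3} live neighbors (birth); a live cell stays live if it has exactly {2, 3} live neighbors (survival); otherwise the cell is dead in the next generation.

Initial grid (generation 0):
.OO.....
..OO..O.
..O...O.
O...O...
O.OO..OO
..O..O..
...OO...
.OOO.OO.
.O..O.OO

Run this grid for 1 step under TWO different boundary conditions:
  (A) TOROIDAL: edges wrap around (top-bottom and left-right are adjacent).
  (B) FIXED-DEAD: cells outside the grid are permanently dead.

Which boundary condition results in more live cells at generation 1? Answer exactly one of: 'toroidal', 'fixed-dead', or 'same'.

Answer: toroidal

Derivation:
Under TOROIDAL boundary, generation 1:
OO...OOO
...O....
.OO..O.O
O.O..OO.
O.OOOOOO
.OO..OOO
.O....O.
OO....OO
....O.OO
Population = 35

Under FIXED-DEAD boundary, generation 1:
.OOO....
...O....
.OO..O..
..O..OOO
..OOOOO.
.OO..OO.
.O....O.
.O....OO
.O.OO.OO
Population = 30

Comparison: toroidal=35, fixed-dead=30 -> toroidal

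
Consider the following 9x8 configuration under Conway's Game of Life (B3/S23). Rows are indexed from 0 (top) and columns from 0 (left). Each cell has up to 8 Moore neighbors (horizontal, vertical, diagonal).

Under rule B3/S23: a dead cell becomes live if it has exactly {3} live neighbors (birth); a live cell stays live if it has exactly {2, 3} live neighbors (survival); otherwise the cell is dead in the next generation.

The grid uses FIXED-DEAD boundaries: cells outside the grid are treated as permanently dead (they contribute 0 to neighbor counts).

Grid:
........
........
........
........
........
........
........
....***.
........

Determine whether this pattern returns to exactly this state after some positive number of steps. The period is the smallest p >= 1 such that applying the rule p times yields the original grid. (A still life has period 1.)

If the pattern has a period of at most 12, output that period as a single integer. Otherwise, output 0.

Answer: 2

Derivation:
Simulating and comparing each generation to the original:
Gen 0 (original, given above): 3 live cells
Gen 1: 3 live cells, differs from original
Gen 2: 3 live cells, MATCHES original -> period = 2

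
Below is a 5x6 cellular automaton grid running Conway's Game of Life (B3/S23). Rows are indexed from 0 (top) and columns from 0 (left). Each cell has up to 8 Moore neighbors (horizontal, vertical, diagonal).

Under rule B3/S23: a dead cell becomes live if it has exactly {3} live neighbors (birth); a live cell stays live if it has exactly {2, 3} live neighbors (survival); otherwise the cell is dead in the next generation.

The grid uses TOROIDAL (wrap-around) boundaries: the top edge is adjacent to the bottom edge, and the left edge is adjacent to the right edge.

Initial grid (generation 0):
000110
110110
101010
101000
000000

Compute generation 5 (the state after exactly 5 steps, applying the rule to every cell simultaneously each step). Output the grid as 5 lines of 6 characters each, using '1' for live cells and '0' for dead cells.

Simulating step by step:
Generation 0 (given above): 11 live cells
Generation 1: 12 live cells
001111
110000
101010
000101
000100
Generation 2: 15 live cells
111111
100000
101110
001101
000001
Generation 3: 11 live cells
011110
000000
101010
111001
000000
Generation 4: 13 live cells
001100
000011
101100
101101
000011
Generation 5: 11 live cells
(generation 5 grid is the final answer)

Answer: 000100
010011
101000
101000
110001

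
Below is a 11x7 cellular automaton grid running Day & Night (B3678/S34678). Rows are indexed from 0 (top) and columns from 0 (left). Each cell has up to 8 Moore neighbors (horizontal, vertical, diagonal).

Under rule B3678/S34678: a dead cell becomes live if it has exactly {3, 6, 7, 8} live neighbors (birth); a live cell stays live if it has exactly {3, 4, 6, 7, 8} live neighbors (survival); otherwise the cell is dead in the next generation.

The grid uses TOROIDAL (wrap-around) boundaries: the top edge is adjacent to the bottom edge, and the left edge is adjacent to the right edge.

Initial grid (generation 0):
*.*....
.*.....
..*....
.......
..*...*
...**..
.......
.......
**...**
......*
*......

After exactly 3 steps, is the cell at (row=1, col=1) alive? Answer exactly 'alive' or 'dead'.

Answer: alive

Derivation:
Simulating step by step:
Generation 0 (given above): 14 live cells
Generation 1: 12 live cells
.......
.**....
.......
.......
...*...
.......
.......
*.....*
*.....*
.*...**
.*....*
Generation 2: 10 live cells
***....
.......
.......
.......
.......
.......
.......
*.....*
.*.....
*....**
.....*.
Generation 3: 3 live cells
.......
.*.....
.......
.......
.......
.......
.......
.......
.....*.
......*
.......

Cell (1,1) at generation 3: 1 -> alive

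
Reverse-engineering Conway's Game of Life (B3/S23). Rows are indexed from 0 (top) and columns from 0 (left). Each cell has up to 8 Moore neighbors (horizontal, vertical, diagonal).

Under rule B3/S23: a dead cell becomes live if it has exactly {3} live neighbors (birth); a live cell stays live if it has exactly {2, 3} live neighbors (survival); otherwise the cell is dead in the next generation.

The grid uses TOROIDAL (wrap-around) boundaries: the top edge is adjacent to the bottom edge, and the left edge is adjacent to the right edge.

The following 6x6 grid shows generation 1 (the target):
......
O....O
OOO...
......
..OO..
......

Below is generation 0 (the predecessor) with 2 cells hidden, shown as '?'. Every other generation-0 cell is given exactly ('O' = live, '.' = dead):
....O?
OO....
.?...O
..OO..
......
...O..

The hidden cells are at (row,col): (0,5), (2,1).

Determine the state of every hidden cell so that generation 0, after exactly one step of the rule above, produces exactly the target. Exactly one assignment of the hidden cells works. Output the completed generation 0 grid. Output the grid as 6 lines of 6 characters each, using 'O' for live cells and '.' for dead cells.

Answer: ....O.
OO....
.....O
..OO..
......
...O..

Derivation:
Hidden generation-0 cells (in order): (0,5), (2,1).
A hidden cell only influences target cells in its own 3x3 neighborhood. Try each of the 2^2 = 4 assignments, step the completed generation 0 forward once under B3/S23, and compare with the target:
  (0,5)=. (2,1)=. -> step reproduces the target at every cell -> ACCEPT
  (0,5)=. (2,1)=O -> step gives (1,1)='O' but target has '.' -> reject
  (0,5)=O (2,1)=. -> step gives (0,0)='O' but target has '.' -> reject
  (0,5)=O (2,1)=O -> step gives (0,0)='O' but target has '.' -> reject
Unique solution: (0,5)=dead, (2,1)=dead.
Check: live-neighbor counts of every cell in the completed generation 0:
222212
211123
333221
111121
013320
001121
Applying B3/S23 to generation 0 with these counts gives:
......
O....O
OOO...
......
..OO..
......
which matches the target exactly.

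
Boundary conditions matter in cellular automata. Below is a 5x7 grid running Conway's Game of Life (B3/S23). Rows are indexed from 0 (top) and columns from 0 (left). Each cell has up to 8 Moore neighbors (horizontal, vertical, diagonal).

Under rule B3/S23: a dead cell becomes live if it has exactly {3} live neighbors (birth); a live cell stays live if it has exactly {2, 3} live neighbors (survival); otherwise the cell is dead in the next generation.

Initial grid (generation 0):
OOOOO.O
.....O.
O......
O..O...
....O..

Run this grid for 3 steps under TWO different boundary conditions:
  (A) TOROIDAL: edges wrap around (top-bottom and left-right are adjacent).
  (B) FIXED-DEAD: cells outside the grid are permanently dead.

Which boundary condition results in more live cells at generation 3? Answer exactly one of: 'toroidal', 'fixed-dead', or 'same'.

Under TOROIDAL boundary, generation 3:
OOO....
....O..
....OO.
O.O...O
.OO..OO
Population = 13

Under FIXED-DEAD boundary, generation 3:
.......
.....O.
....O..
.......
.......
Population = 2

Comparison: toroidal=13, fixed-dead=2 -> toroidal

Answer: toroidal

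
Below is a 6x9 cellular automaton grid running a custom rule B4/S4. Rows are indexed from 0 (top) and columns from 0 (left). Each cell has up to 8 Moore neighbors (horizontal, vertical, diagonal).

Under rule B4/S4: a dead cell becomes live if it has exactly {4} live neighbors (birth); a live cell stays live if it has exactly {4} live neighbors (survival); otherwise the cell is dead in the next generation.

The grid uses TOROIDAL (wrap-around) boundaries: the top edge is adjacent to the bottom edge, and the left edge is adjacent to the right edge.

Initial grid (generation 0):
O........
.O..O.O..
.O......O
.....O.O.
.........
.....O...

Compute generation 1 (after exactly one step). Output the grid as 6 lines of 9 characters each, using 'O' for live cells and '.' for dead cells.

Simulating step by step:
Generation 0 (given above): 9 live cells
Generation 1: 1 live cells
(generation 1 grid is the final answer)

Answer: .........
O........
.........
.........
.........
.........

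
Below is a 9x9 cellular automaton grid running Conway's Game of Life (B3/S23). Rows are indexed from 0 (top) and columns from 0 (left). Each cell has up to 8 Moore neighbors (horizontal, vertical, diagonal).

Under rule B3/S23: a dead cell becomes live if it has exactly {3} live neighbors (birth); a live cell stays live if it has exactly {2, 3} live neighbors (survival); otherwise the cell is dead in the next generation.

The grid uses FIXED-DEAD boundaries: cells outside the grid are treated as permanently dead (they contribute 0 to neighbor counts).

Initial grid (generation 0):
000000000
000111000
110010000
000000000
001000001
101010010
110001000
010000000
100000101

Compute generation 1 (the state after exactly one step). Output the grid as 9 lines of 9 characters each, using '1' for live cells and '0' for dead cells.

Answer: 000010000
000111000
000111000
010000000
010100000
101100000
101000000
010000000
000000000

Derivation:
Simulating step by step:
Generation 0 (given above): 19 live cells
Generation 1: 16 live cells
(generation 1 grid is the final answer)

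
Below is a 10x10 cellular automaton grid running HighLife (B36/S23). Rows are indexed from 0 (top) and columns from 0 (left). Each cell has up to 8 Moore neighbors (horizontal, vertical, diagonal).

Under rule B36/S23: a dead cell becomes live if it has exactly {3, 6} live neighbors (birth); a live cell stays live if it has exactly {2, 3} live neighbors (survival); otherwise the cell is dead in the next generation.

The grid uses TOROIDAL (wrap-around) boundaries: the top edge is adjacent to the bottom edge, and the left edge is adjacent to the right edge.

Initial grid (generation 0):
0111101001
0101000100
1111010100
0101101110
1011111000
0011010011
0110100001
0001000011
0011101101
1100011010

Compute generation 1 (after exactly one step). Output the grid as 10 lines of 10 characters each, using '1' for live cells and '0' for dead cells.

Simulating step by step:
Generation 0 (given above): 50 live cells
Generation 1: 32 live cells
(generation 1 grid is the final answer)

Answer: 0001101011
0000010110
1000010000
0000010011
1000000000
0000101011
0100100000
0100010101
0111101000
0011000010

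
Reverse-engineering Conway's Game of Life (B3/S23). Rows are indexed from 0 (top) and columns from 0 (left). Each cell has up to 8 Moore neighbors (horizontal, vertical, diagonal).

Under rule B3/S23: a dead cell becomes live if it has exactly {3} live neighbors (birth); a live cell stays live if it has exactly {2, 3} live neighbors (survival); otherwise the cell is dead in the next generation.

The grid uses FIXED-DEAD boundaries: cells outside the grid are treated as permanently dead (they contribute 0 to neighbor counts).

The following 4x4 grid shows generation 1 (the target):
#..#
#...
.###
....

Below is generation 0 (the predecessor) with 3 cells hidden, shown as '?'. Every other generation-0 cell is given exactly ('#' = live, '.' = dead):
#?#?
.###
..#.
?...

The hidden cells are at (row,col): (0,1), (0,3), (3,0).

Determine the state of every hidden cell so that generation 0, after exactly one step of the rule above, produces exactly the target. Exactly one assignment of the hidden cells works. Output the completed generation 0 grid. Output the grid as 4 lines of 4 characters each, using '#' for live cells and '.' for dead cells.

Hidden generation-0 cells (in order): (0,1), (0,3), (3,0).
A hidden cell only influences target cells in its own 3x3 neighborhood. Try each of the 2^3 = 8 assignments, step the completed generation 0 forward once under B3/S23, and compare with the target:
  (0,1)=. (0,3)=. (3,0)=. -> step gives (0,0)='.' but target has '#' -> reject
  (0,1)=. (0,3)=. (3,0)=# -> step gives (0,0)='.' but target has '#' -> reject
  (0,1)=. (0,3)=# (3,0)=. -> step gives (0,0)='.' but target has '#' -> reject
  (0,1)=. (0,3)=# (3,0)=# -> step gives (0,0)='.' but target has '#' -> reject
  (0,1)=# (0,3)=. (3,0)=. -> step gives (1,3)='#' but target has '.' -> reject
  (0,1)=# (0,3)=. (3,0)=# -> step gives (1,3)='#' but target has '.' -> reject
  (0,1)=# (0,3)=# (3,0)=. -> step reproduces the target at every cell -> ACCEPT
  (0,1)=# (0,3)=# (3,0)=# -> step gives (2,1)='.' but target has '#' -> reject
Unique solution: (0,1)=live, (0,3)=live, (3,0)=dead.
Check: live-neighbor counts of every cell in the completed generation 0:
2453
3564
1333
0111
Applying B3/S23 to generation 0 with these counts gives:
#..#
#...
.###
....
which matches the target exactly.

Answer: ####
.###
..#.
....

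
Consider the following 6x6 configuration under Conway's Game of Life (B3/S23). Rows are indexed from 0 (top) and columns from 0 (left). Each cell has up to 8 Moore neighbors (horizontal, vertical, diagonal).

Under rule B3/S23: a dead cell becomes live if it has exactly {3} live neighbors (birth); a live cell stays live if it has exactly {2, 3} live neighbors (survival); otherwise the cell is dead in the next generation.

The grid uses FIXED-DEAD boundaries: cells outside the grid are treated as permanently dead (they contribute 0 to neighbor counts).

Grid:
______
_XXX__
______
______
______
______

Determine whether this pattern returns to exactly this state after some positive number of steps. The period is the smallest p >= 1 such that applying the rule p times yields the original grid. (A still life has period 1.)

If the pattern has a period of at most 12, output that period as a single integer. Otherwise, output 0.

Simulating and comparing each generation to the original:
Gen 0 (original, given above): 3 live cells
Gen 1: 3 live cells, differs from original
Gen 2: 3 live cells, MATCHES original -> period = 2

Answer: 2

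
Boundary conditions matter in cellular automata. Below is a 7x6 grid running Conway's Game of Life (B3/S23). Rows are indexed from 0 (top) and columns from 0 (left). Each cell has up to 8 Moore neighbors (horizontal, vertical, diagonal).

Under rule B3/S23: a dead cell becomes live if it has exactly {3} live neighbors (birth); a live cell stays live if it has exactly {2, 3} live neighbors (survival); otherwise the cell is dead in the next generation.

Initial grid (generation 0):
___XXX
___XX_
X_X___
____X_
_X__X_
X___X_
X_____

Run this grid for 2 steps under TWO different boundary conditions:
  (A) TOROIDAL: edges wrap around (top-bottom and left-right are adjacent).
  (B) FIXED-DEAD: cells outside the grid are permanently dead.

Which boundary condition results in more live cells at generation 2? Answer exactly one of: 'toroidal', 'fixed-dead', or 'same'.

Answer: toroidal

Derivation:
Under TOROIDAL boundary, generation 2:
__XXX_
___X_X
X_XXXX
X_XX_X
_X_XXX
XXXXXX
XXX_XX
Population = 29

Under FIXED-DEAD boundary, generation 2:
____X_
___X_X
__XXX_
__XX_X
XX_XX_
____X_
______
Population = 14

Comparison: toroidal=29, fixed-dead=14 -> toroidal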